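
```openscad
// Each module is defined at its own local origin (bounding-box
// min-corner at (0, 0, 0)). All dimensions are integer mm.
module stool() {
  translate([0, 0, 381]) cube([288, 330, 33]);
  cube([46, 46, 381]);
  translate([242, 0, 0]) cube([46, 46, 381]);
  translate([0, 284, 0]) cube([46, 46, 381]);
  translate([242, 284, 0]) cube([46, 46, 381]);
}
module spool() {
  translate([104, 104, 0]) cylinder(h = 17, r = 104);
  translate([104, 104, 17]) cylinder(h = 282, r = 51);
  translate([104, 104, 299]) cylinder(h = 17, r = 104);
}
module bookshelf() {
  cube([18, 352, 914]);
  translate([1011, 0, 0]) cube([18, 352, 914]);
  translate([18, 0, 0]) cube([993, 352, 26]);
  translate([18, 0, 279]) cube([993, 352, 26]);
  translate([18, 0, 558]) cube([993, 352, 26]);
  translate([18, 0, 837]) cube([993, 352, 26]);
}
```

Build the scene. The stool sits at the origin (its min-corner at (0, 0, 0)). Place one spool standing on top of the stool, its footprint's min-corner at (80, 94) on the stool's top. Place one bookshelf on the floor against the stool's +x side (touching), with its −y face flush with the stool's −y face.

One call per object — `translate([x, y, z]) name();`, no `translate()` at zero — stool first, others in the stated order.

stool();
translate([80, 94, 414]) spool();
translate([288, 0, 0]) bookshelf();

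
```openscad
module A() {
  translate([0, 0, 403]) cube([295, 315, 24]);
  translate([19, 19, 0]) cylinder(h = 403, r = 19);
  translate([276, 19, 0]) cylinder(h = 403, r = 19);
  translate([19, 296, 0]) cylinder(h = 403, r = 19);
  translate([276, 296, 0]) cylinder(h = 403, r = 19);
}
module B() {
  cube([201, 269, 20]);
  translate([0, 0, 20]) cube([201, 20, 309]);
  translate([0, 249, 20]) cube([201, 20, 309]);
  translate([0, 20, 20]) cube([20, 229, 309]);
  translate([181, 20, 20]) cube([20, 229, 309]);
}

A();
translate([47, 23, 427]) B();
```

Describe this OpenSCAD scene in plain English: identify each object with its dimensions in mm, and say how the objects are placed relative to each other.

A is a four-legged stool. The seat is a 295×315×24 mm slab whose top surface is at z = 427 mm; four round legs, each 38 mm in diameter, run from the floor (z = 0) to the underside of the seat, each leg's axis is inset half a diameter from the nearest pair of seat edges (so the leg's bounding box is flush with the corner).

B is an open-topped rectangular box: outside dimensions 201×269×329 mm, with a uniform wall and base thickness of 20 mm. The base is a full 201×269 slab on the floor; four walls sit on top of the base. The front and back walls (the −y and +y sides) span the full width; the two side walls fit between them.

The open box is on top of the stool, centred.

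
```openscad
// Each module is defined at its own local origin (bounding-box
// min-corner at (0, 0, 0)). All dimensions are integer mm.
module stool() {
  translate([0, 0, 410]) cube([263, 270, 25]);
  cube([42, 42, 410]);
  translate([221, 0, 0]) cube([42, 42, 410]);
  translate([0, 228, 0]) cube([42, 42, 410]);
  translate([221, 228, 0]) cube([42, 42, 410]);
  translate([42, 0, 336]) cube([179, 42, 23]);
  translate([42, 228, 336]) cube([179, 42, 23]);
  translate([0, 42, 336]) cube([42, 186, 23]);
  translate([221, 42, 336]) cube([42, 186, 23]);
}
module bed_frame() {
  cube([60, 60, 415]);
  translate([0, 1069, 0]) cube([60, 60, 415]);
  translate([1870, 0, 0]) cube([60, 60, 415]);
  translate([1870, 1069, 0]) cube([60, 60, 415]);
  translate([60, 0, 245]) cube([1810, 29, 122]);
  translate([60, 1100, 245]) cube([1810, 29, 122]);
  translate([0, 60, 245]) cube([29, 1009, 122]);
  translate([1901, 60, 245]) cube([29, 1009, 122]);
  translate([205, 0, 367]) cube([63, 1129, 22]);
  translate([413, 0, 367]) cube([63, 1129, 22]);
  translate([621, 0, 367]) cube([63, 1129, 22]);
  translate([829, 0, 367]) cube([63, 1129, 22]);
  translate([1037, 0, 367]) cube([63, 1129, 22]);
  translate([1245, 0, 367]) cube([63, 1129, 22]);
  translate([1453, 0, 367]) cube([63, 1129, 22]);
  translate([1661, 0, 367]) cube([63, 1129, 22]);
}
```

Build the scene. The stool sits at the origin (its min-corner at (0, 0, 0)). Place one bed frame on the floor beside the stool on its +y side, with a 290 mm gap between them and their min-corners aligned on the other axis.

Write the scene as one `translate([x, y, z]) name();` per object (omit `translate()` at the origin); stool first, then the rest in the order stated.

stool();
translate([0, 560, 0]) bed_frame();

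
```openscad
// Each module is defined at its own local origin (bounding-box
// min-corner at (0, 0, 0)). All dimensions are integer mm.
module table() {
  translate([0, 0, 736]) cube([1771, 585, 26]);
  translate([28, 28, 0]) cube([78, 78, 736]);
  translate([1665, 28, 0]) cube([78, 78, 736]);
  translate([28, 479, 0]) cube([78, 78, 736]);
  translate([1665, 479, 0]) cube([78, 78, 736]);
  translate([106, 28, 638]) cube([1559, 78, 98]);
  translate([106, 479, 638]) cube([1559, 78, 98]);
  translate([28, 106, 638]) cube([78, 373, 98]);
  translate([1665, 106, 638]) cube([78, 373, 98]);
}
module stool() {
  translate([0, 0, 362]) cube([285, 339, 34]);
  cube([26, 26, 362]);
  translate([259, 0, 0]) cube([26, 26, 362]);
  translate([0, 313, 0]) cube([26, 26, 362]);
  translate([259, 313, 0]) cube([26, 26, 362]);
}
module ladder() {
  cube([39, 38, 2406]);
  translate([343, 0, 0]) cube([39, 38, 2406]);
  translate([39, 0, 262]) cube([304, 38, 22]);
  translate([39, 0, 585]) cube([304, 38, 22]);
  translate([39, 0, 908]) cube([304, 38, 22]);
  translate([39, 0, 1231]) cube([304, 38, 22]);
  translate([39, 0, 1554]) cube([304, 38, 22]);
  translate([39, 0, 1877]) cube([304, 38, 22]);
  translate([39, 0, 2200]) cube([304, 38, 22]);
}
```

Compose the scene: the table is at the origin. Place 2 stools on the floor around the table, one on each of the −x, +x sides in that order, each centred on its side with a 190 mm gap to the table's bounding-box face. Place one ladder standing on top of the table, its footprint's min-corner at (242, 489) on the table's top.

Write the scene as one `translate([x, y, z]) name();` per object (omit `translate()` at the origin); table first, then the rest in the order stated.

table();
translate([-475, 123, 0]) stool();
translate([1961, 123, 0]) stool();
translate([242, 489, 762]) ladder();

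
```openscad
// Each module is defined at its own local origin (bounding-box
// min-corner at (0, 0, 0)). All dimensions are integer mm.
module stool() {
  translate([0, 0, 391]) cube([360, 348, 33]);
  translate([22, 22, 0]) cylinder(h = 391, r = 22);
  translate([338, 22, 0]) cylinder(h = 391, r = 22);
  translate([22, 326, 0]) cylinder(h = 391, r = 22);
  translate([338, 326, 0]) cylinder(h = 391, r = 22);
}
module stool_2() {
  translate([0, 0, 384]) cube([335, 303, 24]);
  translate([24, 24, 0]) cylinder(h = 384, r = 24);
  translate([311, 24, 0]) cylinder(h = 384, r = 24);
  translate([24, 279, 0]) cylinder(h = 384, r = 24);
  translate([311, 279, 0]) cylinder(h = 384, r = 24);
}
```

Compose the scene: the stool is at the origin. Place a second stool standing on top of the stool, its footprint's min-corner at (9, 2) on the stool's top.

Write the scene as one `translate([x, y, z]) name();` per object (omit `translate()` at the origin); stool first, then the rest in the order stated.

stool();
translate([9, 2, 424]) stool_2();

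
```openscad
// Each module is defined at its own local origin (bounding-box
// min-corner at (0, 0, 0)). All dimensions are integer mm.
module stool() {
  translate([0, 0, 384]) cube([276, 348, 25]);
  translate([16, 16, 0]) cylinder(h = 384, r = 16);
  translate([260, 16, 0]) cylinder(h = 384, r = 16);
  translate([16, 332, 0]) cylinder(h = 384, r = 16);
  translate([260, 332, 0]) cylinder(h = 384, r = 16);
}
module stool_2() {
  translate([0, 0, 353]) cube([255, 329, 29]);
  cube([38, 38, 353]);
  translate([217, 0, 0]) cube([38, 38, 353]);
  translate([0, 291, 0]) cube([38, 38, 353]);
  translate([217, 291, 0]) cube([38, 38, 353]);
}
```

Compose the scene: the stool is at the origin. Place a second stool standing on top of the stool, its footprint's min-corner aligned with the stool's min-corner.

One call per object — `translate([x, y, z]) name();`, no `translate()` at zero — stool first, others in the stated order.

stool();
translate([0, 0, 409]) stool_2();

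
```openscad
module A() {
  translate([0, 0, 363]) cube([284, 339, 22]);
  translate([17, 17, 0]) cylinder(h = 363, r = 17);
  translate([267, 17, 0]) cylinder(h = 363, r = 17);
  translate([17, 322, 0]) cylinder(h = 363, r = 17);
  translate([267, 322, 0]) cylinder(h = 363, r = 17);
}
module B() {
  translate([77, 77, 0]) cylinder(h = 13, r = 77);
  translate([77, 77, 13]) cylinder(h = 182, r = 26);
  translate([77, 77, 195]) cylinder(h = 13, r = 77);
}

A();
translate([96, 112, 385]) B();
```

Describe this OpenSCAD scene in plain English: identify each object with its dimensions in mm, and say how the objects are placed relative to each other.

A is a four-legged stool. The seat is 284×339 mm, 22 mm thick, top at z = 385 mm. It stands on four round legs, each 34 mm in diameter, from z = 0 to the seat underside, each leg's axis is inset half a diameter from the nearest pair of seat edges (so the leg's bounding box is flush with the corner).

B is a spool: two coaxial disc flanges of radius 77 mm and thickness 13 mm, joined by a core cylinder of radius 26 mm and height 182 mm. The lower flange rests on z = 0 and the three cylinders share a vertical axis.

The spool is on top of the stool.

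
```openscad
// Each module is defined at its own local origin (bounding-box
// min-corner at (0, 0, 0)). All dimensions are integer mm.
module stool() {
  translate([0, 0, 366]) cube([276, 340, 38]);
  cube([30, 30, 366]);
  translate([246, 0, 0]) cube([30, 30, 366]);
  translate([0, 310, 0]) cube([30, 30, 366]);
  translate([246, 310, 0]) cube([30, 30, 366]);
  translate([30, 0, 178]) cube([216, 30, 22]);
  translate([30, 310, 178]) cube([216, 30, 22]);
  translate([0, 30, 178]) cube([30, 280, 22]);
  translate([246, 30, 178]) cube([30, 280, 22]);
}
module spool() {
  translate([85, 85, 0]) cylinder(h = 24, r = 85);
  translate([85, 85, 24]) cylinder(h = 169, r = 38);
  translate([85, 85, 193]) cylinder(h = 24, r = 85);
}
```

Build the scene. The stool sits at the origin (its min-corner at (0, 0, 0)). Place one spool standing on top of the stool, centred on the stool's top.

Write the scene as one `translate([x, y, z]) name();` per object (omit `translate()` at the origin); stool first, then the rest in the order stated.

stool();
translate([53, 85, 404]) spool();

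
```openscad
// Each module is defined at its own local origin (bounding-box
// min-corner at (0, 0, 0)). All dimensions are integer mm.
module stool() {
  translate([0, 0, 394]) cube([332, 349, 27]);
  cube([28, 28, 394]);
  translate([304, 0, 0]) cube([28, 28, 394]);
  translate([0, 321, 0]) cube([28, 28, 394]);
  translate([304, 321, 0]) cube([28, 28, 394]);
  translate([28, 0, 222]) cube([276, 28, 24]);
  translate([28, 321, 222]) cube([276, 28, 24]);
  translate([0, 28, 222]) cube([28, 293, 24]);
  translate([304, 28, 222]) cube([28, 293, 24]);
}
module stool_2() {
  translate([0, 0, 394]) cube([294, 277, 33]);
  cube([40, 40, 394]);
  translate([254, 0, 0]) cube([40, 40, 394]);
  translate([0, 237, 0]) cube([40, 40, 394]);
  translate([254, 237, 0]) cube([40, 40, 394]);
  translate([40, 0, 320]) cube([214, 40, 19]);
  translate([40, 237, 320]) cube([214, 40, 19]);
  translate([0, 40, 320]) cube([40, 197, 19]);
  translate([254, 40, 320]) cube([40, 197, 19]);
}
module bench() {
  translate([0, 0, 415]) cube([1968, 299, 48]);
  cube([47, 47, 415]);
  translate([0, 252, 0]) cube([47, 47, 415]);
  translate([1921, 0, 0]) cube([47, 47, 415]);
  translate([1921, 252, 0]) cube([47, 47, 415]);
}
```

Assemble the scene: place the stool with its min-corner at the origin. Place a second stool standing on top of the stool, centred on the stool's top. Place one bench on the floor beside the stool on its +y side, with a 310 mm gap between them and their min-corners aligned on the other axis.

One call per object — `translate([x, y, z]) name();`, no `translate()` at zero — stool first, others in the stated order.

stool();
translate([19, 36, 421]) stool_2();
translate([0, 659, 0]) bench();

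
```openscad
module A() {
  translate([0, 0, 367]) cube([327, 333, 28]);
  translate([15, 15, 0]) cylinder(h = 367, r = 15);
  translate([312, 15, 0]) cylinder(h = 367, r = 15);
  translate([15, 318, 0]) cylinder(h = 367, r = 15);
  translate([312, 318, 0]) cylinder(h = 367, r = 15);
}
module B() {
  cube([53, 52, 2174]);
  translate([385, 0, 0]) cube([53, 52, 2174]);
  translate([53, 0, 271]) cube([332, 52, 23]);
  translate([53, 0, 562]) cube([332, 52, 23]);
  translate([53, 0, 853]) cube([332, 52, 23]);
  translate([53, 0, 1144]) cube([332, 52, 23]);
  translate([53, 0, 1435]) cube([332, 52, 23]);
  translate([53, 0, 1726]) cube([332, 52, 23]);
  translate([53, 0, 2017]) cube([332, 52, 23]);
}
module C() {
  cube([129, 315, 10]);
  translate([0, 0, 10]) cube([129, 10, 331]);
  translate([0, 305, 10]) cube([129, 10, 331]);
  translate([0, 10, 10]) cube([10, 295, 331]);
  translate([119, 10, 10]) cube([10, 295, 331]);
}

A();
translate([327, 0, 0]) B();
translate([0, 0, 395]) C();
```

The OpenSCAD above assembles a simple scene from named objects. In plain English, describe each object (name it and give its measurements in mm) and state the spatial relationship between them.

A is a simple wooden stool: a rectangular seat 327 mm (x) by 333 mm (y), 28 mm thick, top face at z = 395 mm, on four round legs, each 30 mm in diameter. The legs rest on z = 0, each leg's axis is inset half a diameter from the nearest pair of seat edges (so the leg's bounding box is flush with the corner).

B is a straight ladder. Two 53×52 mm vertical rails, 2174 mm tall, stand 438 mm apart (outside-to-outside) with their front faces coplanar on the −y side. 7 rungs, each 52 mm deep and 23 mm tall, span between the inner faces of the rails, front faces flush with the rails. The lowest rung's underside is at z = 271 mm and rungs are spaced 291 mm apart (underside to underside).

C is an open-topped rectangular box: outside dimensions 129×315×341 mm, with a uniform wall and base thickness of 10 mm. The base is a full 129×315 slab on the floor; four walls sit on top of the base. The front and back walls (the −y and +y sides) span the full width; the two side walls fit between them.

The ladder is against the stool's +x side, with their −y faces flush. The open box is on top of the stool.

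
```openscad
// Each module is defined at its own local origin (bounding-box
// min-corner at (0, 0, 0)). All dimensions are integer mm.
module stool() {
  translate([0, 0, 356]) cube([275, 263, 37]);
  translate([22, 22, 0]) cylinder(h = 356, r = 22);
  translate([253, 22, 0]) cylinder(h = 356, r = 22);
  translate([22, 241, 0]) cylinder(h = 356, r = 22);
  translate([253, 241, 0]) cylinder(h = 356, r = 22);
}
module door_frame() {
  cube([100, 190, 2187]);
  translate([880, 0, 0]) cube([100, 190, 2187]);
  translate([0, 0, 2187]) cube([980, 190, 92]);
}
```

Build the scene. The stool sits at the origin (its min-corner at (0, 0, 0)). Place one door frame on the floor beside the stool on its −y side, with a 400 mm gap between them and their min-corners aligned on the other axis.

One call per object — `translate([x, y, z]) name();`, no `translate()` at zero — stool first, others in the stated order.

stool();
translate([0, -590, 0]) door_frame();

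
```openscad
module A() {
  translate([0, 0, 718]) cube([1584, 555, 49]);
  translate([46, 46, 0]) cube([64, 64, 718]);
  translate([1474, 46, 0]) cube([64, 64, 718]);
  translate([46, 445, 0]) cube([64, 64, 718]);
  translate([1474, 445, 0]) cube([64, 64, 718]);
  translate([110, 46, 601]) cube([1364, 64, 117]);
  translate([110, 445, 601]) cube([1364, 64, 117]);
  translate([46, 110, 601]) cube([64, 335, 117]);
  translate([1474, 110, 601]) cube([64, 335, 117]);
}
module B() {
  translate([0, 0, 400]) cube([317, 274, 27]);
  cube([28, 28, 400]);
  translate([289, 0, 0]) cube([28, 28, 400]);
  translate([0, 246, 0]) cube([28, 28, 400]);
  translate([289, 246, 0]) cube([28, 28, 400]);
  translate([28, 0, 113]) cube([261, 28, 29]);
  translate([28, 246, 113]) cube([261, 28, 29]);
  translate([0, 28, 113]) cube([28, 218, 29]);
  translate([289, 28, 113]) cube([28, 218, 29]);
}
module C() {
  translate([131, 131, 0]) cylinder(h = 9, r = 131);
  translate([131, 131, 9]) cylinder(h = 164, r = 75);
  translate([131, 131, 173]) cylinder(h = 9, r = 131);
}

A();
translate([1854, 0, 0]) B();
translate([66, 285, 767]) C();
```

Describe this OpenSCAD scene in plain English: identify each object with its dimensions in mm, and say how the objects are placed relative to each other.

A is a table with a 1584×555 mm rectangular top, 49 mm thick, top surface at z = 767 mm, supported by four 64×64 mm square legs, each inset 46 mm from the nearest pair of top edges, running from the floor. Four apron rails, 64 mm thick and 117 mm tall, run between adjacent legs with their top edges flush with the underside of the top and their outer faces flush with the legs' outer faces.

B is a four-legged stool. The seat is a 317×274×27 mm slab whose top surface is at z = 427 mm; four square legs, each 28×28 mm in cross-section, run from the floor (z = 0) to the underside of the seat, each flush with a corner of the seat. Four stretchers, 28 mm wide and 29 mm tall, connect adjacent legs with their undersides at z = 113 mm, each running between the inner faces of the legs it joins and aligned with the legs' outer faces on the other axis.

C is a spool: two coaxial disc flanges of radius 131 mm and thickness 9 mm, joined by a core cylinder of radius 75 mm and height 164 mm. The lower flange rests on z = 0 and the three cylinders share a vertical axis.

The stool is on the floor beside the table on its +x side. The spool is on top of the table.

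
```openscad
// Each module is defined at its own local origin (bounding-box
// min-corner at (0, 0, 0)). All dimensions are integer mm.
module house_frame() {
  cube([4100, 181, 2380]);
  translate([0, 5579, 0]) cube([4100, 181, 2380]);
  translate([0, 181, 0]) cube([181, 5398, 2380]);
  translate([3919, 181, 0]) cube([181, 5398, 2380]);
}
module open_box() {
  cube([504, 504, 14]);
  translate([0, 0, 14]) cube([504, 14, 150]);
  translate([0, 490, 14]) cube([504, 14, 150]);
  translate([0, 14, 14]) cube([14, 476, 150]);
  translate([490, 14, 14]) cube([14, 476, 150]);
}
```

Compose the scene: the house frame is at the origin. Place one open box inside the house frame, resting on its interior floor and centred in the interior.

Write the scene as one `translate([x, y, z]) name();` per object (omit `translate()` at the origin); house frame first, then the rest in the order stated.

house_frame();
translate([1798, 2628, 0]) open_box();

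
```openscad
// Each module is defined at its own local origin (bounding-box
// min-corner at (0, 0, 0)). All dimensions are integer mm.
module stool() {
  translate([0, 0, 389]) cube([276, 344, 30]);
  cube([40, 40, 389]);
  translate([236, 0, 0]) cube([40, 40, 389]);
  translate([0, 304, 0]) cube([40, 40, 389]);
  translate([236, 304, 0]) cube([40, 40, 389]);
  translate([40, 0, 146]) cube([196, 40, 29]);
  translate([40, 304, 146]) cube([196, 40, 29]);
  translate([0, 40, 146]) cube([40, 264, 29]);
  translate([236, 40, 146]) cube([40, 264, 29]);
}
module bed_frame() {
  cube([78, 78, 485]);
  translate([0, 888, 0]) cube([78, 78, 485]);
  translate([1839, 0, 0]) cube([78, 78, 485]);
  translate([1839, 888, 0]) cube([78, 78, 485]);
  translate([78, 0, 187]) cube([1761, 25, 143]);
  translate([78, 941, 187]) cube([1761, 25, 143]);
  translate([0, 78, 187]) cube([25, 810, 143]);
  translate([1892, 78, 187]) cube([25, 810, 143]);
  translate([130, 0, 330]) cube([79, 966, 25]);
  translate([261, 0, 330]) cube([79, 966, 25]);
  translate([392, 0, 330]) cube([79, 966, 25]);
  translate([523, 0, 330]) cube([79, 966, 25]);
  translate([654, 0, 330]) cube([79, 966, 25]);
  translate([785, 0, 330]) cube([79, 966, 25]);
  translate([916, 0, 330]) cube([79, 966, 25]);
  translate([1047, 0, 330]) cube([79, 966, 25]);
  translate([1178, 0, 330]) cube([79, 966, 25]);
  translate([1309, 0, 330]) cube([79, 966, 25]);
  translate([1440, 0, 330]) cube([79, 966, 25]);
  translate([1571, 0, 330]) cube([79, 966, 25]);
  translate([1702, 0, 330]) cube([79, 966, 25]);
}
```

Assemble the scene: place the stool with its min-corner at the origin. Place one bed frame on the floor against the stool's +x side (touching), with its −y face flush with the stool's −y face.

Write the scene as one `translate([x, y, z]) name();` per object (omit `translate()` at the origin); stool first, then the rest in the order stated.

stool();
translate([276, 0, 0]) bed_frame();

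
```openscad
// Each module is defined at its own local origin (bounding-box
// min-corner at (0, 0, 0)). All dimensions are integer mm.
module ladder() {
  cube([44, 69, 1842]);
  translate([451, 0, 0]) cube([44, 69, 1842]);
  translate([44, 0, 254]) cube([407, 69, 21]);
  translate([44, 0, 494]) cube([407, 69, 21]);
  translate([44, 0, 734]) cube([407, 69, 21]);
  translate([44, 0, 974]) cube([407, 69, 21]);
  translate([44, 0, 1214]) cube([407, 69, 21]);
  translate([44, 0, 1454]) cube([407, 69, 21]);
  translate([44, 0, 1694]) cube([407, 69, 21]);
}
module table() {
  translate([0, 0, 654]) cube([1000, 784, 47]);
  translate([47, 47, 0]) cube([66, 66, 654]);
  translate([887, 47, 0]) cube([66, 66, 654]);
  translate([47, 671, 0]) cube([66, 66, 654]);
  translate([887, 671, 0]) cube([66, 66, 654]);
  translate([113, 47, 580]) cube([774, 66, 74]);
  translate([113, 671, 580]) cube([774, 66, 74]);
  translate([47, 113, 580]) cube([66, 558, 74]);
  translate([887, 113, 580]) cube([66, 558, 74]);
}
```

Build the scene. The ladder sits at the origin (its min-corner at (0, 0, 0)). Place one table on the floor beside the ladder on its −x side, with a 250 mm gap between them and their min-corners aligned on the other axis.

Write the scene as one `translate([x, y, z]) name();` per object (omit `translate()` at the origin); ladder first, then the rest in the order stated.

ladder();
translate([-1250, 0, 0]) table();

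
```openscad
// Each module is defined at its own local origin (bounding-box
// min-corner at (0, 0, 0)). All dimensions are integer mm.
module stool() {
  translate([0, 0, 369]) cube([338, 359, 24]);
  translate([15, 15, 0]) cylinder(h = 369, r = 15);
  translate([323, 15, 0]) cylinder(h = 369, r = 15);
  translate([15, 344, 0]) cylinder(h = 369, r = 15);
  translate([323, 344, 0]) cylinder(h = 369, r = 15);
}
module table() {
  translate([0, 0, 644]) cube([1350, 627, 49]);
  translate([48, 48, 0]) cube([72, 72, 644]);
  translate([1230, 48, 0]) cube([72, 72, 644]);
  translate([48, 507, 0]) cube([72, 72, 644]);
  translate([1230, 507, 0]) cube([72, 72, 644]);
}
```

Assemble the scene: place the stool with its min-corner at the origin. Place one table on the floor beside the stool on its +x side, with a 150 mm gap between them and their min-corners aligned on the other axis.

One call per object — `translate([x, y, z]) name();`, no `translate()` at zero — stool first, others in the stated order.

stool();
translate([488, 0, 0]) table();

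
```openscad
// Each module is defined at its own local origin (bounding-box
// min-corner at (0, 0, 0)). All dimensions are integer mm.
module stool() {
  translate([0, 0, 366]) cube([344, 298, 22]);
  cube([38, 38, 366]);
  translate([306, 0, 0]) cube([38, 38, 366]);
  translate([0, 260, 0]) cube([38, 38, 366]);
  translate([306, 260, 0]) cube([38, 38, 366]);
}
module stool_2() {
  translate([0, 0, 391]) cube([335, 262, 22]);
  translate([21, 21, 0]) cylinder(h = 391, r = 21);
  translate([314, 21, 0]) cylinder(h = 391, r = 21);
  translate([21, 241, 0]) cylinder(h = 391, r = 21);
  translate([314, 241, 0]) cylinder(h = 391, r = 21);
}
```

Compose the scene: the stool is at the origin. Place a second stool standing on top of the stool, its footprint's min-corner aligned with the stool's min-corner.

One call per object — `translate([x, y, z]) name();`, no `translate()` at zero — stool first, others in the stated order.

stool();
translate([0, 0, 388]) stool_2();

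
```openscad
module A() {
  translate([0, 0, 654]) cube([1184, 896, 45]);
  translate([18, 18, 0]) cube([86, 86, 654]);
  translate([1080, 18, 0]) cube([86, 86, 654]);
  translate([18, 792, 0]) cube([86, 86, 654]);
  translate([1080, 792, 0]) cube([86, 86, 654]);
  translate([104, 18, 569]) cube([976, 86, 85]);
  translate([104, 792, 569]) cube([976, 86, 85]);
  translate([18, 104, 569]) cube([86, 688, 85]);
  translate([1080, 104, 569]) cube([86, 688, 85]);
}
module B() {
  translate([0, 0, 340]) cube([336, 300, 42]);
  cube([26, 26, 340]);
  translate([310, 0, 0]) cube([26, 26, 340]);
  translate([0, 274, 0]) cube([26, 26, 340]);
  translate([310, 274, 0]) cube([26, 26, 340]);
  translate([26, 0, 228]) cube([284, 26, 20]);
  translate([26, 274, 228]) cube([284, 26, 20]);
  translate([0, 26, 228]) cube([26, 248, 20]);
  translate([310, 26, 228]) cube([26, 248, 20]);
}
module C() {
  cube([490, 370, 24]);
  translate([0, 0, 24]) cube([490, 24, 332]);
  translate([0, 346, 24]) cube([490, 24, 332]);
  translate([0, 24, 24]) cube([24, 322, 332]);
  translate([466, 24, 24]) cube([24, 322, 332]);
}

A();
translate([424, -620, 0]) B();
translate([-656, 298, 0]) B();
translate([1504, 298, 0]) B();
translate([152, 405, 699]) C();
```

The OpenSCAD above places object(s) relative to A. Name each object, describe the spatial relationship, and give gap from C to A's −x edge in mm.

A is a table. B is a stool. C is an open box. Three stools sit around the table at the −y, −x, +x sides. The open box is on top of the table. The gap from the open box to the table's −x edge is 152 mm.

The open box's min-x is at 152; the table's min-x is 0; gap = 152 mm.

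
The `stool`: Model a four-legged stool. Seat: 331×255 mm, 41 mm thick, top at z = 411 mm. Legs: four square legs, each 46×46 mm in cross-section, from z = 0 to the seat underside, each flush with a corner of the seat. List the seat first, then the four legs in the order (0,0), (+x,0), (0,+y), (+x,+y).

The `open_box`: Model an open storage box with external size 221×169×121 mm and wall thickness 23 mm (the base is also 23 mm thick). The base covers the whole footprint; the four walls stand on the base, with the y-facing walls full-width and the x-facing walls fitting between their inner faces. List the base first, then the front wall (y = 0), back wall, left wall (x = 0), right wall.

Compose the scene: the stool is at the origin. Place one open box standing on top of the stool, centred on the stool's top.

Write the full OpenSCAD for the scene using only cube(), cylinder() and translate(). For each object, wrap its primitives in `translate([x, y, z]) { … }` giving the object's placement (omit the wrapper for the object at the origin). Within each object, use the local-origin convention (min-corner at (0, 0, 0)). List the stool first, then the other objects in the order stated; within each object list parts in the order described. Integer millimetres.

translate([0, 0, 370]) cube([331, 255, 41]);
cube([46, 46, 370]);
translate([285, 0, 0]) cube([46, 46, 370]);
translate([0, 209, 0]) cube([46, 46, 370]);
translate([285, 209, 0]) cube([46, 46, 370]);
translate([55, 43, 411]) {
  cube([221, 169, 23]);
  translate([0, 0, 23]) cube([221, 23, 98]);
  translate([0, 146, 23]) cube([221, 23, 98]);
  translate([0, 23, 23]) cube([23, 123, 98]);
  translate([198, 23, 23]) cube([23, 123, 98]);
}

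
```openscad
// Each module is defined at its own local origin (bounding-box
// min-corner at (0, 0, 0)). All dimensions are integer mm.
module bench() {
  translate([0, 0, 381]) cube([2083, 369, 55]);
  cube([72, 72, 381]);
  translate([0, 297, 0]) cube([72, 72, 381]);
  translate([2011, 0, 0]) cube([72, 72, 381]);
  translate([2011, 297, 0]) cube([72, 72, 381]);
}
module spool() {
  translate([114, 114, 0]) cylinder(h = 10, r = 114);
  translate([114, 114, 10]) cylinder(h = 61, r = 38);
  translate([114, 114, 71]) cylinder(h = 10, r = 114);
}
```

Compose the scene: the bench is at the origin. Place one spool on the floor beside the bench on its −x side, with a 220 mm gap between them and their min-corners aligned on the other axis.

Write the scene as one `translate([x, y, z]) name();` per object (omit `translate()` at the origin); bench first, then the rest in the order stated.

bench();
translate([-448, 0, 0]) spool();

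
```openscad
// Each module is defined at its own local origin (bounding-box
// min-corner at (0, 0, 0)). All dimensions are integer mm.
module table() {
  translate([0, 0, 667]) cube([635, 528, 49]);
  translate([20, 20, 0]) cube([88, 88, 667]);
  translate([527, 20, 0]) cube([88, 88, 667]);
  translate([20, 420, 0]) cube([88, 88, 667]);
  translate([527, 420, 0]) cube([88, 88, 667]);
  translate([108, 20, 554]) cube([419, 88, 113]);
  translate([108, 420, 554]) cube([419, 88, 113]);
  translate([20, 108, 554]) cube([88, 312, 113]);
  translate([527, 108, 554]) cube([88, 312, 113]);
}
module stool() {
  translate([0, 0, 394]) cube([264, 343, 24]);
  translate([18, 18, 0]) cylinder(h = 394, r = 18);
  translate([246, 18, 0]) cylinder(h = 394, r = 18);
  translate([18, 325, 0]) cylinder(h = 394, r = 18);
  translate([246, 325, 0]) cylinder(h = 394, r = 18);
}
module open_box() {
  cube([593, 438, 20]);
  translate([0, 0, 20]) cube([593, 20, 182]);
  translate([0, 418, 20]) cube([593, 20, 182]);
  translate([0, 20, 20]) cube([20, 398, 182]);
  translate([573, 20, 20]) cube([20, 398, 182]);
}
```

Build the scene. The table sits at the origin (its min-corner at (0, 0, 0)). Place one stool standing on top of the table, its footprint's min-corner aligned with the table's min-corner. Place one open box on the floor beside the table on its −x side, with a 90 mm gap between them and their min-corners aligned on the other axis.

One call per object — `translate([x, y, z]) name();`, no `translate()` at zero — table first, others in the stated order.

table();
translate([0, 0, 716]) stool();
translate([-683, 0, 0]) open_box();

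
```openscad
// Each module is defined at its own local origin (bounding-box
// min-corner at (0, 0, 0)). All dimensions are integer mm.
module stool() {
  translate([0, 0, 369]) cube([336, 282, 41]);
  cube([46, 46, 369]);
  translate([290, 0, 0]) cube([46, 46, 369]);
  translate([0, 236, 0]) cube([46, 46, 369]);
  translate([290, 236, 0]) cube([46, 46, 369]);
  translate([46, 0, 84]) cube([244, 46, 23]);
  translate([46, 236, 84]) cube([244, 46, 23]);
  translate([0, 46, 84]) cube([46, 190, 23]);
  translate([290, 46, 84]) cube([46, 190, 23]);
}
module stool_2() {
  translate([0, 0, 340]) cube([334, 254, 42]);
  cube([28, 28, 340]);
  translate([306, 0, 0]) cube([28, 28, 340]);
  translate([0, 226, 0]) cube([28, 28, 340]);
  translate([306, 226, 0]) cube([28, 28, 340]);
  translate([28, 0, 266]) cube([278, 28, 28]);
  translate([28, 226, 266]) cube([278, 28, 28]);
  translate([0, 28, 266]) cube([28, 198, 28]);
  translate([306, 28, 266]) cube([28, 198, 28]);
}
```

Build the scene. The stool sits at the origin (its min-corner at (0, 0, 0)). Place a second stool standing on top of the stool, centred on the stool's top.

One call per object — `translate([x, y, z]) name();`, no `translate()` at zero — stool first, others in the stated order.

stool();
translate([1, 14, 410]) stool_2();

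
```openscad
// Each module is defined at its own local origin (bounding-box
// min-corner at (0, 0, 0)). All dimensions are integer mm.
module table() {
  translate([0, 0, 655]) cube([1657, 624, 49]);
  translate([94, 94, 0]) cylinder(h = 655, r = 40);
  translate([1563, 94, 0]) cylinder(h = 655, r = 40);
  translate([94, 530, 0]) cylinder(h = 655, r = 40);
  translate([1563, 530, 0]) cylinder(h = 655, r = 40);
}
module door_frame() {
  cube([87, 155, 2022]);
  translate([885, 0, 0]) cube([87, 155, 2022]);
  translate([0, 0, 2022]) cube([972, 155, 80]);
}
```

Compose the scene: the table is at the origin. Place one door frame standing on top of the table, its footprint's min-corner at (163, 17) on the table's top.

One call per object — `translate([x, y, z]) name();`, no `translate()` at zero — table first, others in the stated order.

table();
translate([163, 17, 704]) door_frame();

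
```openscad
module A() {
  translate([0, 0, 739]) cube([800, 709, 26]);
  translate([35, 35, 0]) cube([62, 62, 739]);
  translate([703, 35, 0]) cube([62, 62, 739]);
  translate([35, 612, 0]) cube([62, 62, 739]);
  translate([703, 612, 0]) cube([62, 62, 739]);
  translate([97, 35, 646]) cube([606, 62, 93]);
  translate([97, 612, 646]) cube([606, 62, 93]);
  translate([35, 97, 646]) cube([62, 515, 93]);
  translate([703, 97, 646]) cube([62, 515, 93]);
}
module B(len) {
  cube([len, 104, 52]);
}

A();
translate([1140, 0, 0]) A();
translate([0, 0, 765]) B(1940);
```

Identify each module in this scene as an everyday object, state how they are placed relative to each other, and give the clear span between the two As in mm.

A is a table. B is a beam. A beam spans the tops of two tables. The clear span between the two tables is 340 mm.

Second table starts at x = 1140; first ends at x = 800; clear span = 1140 − 800 = 340 mm.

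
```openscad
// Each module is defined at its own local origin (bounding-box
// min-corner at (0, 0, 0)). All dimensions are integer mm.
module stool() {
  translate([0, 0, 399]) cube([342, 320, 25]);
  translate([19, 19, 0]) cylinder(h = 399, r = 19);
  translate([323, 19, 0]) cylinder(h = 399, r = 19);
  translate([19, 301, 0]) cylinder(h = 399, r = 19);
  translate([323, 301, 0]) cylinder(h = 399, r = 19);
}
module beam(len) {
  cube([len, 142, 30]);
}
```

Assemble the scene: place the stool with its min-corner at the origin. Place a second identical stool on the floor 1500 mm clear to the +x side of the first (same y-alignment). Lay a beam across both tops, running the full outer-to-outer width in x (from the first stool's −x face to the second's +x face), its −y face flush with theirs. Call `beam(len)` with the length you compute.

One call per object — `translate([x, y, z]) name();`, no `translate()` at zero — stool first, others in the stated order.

stool();
translate([1842, 0, 0]) stool();
translate([0, 0, 424]) beam(2184);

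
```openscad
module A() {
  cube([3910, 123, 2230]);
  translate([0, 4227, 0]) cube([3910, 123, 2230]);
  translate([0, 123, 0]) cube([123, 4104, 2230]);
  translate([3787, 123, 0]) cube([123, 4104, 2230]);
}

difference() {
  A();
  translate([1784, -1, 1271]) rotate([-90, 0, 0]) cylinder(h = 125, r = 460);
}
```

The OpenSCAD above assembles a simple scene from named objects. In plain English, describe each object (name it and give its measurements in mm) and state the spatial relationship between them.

A is the wall frame of a small rectangular building: four walls, each 2230 mm tall and 123 mm thick, enclosing a footprint 3910 mm (x) by 4350 mm (y) outside-to-outside, with no floor or roof. The front and back walls (the −y and +y sides) span the full width; the two side walls fit between them.

The house frame has a circular hole of radius 460 mm through its front wall, centred at (x = 1784, z = 1271).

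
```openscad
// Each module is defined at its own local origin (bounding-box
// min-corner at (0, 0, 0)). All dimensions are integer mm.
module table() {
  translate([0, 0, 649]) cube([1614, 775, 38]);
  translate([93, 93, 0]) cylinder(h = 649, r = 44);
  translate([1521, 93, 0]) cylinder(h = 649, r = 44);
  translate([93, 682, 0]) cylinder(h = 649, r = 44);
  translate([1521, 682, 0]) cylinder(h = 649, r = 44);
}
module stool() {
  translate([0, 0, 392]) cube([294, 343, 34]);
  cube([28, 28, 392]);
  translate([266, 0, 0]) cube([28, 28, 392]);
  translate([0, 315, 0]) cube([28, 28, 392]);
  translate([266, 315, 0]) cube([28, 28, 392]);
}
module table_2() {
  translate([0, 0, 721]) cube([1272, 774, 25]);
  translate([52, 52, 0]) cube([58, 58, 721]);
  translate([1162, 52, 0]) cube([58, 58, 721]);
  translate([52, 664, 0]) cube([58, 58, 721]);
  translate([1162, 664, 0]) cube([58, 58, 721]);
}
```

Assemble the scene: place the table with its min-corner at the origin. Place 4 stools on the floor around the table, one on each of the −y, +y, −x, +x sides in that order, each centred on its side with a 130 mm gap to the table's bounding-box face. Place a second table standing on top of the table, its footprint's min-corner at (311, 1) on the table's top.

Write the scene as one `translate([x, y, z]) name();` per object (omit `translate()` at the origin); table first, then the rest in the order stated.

table();
translate([660, -473, 0]) stool();
translate([660, 905, 0]) stool();
translate([-424, 216, 0]) stool();
translate([1744, 216, 0]) stool();
translate([311, 1, 687]) table_2();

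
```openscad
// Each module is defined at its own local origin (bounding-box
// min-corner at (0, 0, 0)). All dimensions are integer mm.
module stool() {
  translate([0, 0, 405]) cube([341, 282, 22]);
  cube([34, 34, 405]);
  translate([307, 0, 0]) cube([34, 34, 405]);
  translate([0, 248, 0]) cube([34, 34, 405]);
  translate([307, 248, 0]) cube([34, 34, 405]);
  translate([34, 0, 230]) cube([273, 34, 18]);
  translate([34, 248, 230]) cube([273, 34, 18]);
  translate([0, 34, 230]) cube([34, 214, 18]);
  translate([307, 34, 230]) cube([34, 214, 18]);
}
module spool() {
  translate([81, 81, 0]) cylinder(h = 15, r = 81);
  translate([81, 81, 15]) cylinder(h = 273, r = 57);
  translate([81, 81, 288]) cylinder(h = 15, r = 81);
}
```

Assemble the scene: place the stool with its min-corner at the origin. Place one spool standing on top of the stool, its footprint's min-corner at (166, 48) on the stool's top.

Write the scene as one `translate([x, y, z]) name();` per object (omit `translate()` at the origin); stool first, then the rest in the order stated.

stool();
translate([166, 48, 427]) spool();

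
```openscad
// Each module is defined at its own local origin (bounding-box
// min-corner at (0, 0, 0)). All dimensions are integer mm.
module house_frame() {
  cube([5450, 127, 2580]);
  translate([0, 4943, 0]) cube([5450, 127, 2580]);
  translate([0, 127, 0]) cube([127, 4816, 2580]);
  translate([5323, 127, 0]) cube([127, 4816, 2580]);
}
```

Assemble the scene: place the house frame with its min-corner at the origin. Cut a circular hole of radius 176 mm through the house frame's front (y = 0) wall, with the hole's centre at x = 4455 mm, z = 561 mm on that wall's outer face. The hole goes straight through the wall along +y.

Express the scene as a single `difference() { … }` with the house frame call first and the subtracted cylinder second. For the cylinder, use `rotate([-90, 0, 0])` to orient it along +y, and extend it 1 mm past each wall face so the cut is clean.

difference() {
  house_frame();
  translate([4455, -1, 561]) rotate([-90, 0, 0]) cylinder(h = 129, r = 176);
}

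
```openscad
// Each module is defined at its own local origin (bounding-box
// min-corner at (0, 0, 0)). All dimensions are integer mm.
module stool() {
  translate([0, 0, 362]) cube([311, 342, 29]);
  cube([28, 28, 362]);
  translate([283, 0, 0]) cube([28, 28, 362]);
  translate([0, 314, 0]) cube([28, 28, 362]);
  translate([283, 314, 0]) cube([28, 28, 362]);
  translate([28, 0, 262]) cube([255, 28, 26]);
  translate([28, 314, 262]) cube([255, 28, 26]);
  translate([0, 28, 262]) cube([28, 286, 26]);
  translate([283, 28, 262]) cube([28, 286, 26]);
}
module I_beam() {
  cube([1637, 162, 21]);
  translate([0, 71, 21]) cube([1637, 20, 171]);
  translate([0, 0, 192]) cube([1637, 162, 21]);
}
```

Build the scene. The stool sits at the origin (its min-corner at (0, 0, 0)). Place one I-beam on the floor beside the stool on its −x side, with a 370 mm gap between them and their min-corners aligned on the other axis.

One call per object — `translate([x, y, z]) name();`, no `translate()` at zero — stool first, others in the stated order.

stool();
translate([-2007, 0, 0]) I_beam();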